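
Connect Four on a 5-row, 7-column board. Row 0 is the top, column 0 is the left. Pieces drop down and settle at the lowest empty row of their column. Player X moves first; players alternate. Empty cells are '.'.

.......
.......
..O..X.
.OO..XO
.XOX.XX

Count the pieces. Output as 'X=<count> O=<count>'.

X=6 O=5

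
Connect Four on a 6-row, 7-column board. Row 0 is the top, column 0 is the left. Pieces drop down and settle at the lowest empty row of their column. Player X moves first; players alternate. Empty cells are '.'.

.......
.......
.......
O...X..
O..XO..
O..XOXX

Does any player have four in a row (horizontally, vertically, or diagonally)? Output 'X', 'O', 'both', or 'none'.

none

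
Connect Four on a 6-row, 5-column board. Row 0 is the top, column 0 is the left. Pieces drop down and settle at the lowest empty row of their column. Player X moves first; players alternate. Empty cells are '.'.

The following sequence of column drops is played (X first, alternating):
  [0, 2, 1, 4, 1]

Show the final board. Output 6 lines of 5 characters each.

Move 1: X drops in col 0, lands at row 5
Move 2: O drops in col 2, lands at row 5
Move 3: X drops in col 1, lands at row 5
Move 4: O drops in col 4, lands at row 5
Move 5: X drops in col 1, lands at row 4

Answer: .....
.....
.....
.....
.X...
XXO.O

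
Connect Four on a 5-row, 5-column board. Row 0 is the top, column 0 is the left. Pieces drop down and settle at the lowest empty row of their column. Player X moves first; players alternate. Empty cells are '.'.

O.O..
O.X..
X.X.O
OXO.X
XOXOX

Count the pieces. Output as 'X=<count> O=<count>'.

X=8 O=8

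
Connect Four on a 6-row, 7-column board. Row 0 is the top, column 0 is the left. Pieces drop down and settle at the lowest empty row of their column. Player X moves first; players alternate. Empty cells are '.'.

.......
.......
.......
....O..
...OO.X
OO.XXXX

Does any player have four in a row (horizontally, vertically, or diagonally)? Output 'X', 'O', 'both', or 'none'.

X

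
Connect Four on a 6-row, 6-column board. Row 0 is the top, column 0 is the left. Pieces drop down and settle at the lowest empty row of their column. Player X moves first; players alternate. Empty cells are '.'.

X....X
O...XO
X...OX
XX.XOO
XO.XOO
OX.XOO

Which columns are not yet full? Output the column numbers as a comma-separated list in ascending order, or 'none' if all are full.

Answer: 1,2,3,4

Derivation:
col 0: top cell = 'X' → FULL
col 1: top cell = '.' → open
col 2: top cell = '.' → open
col 3: top cell = '.' → open
col 4: top cell = '.' → open
col 5: top cell = 'X' → FULL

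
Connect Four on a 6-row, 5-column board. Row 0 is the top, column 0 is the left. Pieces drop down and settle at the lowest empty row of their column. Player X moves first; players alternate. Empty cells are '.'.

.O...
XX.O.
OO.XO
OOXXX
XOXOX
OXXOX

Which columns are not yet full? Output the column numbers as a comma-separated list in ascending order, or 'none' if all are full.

col 0: top cell = '.' → open
col 1: top cell = 'O' → FULL
col 2: top cell = '.' → open
col 3: top cell = '.' → open
col 4: top cell = '.' → open

Answer: 0,2,3,4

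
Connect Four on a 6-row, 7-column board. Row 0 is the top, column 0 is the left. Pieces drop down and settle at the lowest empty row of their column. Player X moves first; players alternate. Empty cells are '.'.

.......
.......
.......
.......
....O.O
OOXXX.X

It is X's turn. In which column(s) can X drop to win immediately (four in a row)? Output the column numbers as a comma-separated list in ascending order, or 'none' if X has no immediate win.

Answer: 5

Derivation:
col 0: drop X → no win
col 1: drop X → no win
col 2: drop X → no win
col 3: drop X → no win
col 4: drop X → no win
col 5: drop X → WIN!
col 6: drop X → no win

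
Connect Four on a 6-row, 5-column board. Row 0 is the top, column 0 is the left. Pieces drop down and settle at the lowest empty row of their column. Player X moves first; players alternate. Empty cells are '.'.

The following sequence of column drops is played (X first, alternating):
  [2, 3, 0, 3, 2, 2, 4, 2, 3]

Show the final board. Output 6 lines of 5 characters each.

Answer: .....
.....
..O..
..OX.
..XO.
X.XOX

Derivation:
Move 1: X drops in col 2, lands at row 5
Move 2: O drops in col 3, lands at row 5
Move 3: X drops in col 0, lands at row 5
Move 4: O drops in col 3, lands at row 4
Move 5: X drops in col 2, lands at row 4
Move 6: O drops in col 2, lands at row 3
Move 7: X drops in col 4, lands at row 5
Move 8: O drops in col 2, lands at row 2
Move 9: X drops in col 3, lands at row 3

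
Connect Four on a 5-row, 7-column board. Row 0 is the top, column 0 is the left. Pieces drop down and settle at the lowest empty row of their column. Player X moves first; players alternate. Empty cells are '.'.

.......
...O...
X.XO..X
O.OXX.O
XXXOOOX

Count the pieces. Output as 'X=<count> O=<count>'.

X=9 O=8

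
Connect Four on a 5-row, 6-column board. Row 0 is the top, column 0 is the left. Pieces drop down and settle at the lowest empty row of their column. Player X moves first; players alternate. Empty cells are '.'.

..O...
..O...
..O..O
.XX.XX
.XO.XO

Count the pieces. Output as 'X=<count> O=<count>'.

X=6 O=6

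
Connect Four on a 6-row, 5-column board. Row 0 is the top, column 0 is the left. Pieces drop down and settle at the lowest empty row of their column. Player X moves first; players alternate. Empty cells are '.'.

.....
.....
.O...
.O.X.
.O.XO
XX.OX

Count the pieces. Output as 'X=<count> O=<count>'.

X=5 O=5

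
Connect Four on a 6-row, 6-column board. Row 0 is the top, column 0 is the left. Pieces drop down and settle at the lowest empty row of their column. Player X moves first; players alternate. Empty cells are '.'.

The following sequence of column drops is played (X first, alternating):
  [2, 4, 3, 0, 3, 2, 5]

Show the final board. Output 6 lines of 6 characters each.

Move 1: X drops in col 2, lands at row 5
Move 2: O drops in col 4, lands at row 5
Move 3: X drops in col 3, lands at row 5
Move 4: O drops in col 0, lands at row 5
Move 5: X drops in col 3, lands at row 4
Move 6: O drops in col 2, lands at row 4
Move 7: X drops in col 5, lands at row 5

Answer: ......
......
......
......
..OX..
O.XXOX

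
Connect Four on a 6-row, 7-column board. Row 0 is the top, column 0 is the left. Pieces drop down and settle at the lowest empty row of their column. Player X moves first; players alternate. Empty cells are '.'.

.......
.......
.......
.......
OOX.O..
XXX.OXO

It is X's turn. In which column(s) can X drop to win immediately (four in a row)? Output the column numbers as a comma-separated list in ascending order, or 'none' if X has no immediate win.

col 0: drop X → no win
col 1: drop X → no win
col 2: drop X → no win
col 3: drop X → WIN!
col 4: drop X → no win
col 5: drop X → no win
col 6: drop X → no win

Answer: 3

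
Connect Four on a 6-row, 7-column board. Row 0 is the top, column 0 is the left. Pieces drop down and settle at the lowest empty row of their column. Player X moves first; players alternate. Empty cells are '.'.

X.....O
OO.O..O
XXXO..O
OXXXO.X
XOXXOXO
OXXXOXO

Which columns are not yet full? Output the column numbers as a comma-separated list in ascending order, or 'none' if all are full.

Answer: 1,2,3,4,5

Derivation:
col 0: top cell = 'X' → FULL
col 1: top cell = '.' → open
col 2: top cell = '.' → open
col 3: top cell = '.' → open
col 4: top cell = '.' → open
col 5: top cell = '.' → open
col 6: top cell = 'O' → FULL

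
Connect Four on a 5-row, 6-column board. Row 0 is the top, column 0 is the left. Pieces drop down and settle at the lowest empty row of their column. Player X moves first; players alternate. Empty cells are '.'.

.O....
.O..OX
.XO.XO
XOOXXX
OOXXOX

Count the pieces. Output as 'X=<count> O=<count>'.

X=10 O=10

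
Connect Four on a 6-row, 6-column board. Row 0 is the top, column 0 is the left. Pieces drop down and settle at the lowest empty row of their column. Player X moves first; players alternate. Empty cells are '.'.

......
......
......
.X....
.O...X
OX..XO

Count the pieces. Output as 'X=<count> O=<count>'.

X=4 O=3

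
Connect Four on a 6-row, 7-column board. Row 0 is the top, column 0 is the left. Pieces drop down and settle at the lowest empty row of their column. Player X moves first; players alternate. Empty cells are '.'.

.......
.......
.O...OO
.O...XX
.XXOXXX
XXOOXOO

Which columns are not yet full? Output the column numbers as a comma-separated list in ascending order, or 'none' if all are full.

Answer: 0,1,2,3,4,5,6

Derivation:
col 0: top cell = '.' → open
col 1: top cell = '.' → open
col 2: top cell = '.' → open
col 3: top cell = '.' → open
col 4: top cell = '.' → open
col 5: top cell = '.' → open
col 6: top cell = '.' → open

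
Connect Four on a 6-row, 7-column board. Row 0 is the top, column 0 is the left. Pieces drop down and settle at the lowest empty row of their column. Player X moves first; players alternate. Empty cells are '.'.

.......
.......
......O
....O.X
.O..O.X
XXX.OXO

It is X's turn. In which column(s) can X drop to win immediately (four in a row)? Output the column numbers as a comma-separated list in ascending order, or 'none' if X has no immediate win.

col 0: drop X → no win
col 1: drop X → no win
col 2: drop X → no win
col 3: drop X → WIN!
col 4: drop X → no win
col 5: drop X → no win
col 6: drop X → no win

Answer: 3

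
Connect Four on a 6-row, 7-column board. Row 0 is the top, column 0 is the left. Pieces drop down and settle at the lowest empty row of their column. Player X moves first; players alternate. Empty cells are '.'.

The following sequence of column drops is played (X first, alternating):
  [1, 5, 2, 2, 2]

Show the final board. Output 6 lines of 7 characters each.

Answer: .......
.......
.......
..X....
..O....
.XX..O.

Derivation:
Move 1: X drops in col 1, lands at row 5
Move 2: O drops in col 5, lands at row 5
Move 3: X drops in col 2, lands at row 5
Move 4: O drops in col 2, lands at row 4
Move 5: X drops in col 2, lands at row 3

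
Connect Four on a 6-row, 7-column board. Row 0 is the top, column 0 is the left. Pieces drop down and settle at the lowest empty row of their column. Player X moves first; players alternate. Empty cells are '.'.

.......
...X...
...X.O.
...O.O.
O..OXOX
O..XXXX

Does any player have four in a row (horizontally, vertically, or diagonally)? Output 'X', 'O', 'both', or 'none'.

X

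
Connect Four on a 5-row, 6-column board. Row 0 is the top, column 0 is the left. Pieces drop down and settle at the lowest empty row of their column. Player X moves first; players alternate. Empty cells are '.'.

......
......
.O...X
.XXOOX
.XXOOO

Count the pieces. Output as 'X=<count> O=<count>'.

X=6 O=6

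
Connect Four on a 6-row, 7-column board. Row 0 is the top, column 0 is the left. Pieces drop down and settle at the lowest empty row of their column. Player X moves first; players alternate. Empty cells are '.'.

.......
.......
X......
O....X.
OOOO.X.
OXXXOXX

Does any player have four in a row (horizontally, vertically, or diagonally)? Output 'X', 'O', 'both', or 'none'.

O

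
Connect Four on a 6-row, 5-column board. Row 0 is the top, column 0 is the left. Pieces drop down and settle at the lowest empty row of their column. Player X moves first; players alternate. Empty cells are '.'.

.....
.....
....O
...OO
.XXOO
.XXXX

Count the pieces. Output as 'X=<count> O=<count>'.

X=6 O=5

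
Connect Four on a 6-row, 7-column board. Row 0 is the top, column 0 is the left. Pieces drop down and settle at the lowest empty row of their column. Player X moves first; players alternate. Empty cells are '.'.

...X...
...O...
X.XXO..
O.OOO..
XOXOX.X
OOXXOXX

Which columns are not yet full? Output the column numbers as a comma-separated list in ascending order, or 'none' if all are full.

Answer: 0,1,2,4,5,6

Derivation:
col 0: top cell = '.' → open
col 1: top cell = '.' → open
col 2: top cell = '.' → open
col 3: top cell = 'X' → FULL
col 4: top cell = '.' → open
col 5: top cell = '.' → open
col 6: top cell = '.' → open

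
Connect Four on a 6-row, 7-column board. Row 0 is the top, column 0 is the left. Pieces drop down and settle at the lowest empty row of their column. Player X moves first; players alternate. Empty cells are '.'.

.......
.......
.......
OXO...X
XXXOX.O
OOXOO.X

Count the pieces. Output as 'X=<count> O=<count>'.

X=8 O=8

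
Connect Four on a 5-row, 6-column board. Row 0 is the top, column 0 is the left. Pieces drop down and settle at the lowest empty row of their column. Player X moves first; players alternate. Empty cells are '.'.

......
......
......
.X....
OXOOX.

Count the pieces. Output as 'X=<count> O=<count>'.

X=3 O=3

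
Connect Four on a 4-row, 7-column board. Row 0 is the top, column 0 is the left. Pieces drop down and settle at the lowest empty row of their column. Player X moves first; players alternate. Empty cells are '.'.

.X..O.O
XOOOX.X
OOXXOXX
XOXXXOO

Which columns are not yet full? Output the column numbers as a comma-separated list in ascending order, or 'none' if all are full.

col 0: top cell = '.' → open
col 1: top cell = 'X' → FULL
col 2: top cell = '.' → open
col 3: top cell = '.' → open
col 4: top cell = 'O' → FULL
col 5: top cell = '.' → open
col 6: top cell = 'O' → FULL

Answer: 0,2,3,5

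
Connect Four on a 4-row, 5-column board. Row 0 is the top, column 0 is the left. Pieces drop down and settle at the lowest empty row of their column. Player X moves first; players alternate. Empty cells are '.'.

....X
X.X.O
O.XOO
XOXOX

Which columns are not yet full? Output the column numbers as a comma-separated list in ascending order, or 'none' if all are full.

Answer: 0,1,2,3

Derivation:
col 0: top cell = '.' → open
col 1: top cell = '.' → open
col 2: top cell = '.' → open
col 3: top cell = '.' → open
col 4: top cell = 'X' → FULL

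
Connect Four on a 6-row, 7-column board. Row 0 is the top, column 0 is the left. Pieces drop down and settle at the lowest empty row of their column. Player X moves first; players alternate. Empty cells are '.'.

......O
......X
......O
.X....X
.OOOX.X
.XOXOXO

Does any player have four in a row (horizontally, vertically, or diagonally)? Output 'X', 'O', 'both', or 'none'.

none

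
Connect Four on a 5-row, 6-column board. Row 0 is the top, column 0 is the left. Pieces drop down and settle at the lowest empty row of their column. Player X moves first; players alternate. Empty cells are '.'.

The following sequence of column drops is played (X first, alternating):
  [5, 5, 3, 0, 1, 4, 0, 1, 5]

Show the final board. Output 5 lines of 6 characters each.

Move 1: X drops in col 5, lands at row 4
Move 2: O drops in col 5, lands at row 3
Move 3: X drops in col 3, lands at row 4
Move 4: O drops in col 0, lands at row 4
Move 5: X drops in col 1, lands at row 4
Move 6: O drops in col 4, lands at row 4
Move 7: X drops in col 0, lands at row 3
Move 8: O drops in col 1, lands at row 3
Move 9: X drops in col 5, lands at row 2

Answer: ......
......
.....X
XO...O
OX.XOX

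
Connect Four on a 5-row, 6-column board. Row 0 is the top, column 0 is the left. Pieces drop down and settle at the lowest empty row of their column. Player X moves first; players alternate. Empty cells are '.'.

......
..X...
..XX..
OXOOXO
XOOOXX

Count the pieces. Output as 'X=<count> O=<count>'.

X=8 O=7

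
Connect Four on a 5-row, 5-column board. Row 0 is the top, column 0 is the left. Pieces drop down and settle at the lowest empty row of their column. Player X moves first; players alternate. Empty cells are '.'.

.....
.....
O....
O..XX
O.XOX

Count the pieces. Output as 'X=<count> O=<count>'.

X=4 O=4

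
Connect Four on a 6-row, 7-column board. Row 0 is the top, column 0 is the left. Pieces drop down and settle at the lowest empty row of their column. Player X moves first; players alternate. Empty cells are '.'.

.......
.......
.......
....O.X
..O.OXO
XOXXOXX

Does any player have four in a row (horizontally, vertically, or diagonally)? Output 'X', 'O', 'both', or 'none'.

none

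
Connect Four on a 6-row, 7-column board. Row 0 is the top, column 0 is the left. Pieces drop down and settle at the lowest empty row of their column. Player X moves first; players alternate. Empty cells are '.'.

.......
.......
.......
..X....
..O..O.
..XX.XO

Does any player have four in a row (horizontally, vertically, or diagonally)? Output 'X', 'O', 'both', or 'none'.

none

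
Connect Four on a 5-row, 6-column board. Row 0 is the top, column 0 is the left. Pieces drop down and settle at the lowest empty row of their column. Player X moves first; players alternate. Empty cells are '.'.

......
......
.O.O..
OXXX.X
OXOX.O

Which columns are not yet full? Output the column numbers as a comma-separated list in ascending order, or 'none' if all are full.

col 0: top cell = '.' → open
col 1: top cell = '.' → open
col 2: top cell = '.' → open
col 3: top cell = '.' → open
col 4: top cell = '.' → open
col 5: top cell = '.' → open

Answer: 0,1,2,3,4,5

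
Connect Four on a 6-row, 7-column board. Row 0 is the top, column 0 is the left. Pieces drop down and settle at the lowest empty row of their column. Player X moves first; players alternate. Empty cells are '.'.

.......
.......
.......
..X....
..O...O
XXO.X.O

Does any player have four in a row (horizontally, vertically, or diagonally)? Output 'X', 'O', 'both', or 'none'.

none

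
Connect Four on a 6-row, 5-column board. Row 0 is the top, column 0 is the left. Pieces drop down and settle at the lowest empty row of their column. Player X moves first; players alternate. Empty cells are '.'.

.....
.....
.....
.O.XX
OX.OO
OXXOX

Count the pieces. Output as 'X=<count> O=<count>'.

X=6 O=6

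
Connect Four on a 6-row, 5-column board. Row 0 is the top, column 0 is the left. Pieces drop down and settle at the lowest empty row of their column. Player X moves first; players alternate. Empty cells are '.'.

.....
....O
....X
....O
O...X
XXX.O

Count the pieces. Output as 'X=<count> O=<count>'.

X=5 O=4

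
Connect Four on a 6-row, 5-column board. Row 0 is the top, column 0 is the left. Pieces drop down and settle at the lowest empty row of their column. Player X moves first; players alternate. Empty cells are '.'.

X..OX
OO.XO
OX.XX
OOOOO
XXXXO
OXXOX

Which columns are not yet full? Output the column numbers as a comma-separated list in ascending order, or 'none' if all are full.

Answer: 1,2

Derivation:
col 0: top cell = 'X' → FULL
col 1: top cell = '.' → open
col 2: top cell = '.' → open
col 3: top cell = 'O' → FULL
col 4: top cell = 'X' → FULL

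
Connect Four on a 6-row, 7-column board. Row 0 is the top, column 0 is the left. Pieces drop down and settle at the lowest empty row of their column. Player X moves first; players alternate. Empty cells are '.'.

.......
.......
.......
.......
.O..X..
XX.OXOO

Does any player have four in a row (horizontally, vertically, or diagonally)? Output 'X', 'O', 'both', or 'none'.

none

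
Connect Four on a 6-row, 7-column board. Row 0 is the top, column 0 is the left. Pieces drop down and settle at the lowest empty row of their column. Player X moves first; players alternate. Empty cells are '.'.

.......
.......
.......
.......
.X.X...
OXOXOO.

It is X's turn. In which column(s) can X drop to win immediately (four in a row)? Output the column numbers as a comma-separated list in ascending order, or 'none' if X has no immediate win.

Answer: none

Derivation:
col 0: drop X → no win
col 1: drop X → no win
col 2: drop X → no win
col 3: drop X → no win
col 4: drop X → no win
col 5: drop X → no win
col 6: drop X → no win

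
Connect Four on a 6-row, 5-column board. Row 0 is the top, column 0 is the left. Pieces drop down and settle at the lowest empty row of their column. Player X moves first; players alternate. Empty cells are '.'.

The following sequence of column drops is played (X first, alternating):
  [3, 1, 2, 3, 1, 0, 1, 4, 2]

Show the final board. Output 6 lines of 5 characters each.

Answer: .....
.....
.....
.X...
.XXO.
OOXXO

Derivation:
Move 1: X drops in col 3, lands at row 5
Move 2: O drops in col 1, lands at row 5
Move 3: X drops in col 2, lands at row 5
Move 4: O drops in col 3, lands at row 4
Move 5: X drops in col 1, lands at row 4
Move 6: O drops in col 0, lands at row 5
Move 7: X drops in col 1, lands at row 3
Move 8: O drops in col 4, lands at row 5
Move 9: X drops in col 2, lands at row 4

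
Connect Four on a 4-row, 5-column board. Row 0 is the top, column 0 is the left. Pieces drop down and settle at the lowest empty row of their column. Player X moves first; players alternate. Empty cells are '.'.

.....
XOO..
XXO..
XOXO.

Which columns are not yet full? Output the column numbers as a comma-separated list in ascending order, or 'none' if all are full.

Answer: 0,1,2,3,4

Derivation:
col 0: top cell = '.' → open
col 1: top cell = '.' → open
col 2: top cell = '.' → open
col 3: top cell = '.' → open
col 4: top cell = '.' → open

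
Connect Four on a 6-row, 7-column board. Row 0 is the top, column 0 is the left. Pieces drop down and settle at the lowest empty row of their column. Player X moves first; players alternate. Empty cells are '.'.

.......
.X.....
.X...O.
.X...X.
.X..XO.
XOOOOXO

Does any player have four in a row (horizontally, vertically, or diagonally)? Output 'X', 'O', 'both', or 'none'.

both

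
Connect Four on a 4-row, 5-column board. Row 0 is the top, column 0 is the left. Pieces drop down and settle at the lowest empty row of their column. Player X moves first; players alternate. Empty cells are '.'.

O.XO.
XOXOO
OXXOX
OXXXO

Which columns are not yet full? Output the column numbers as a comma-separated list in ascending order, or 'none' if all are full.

col 0: top cell = 'O' → FULL
col 1: top cell = '.' → open
col 2: top cell = 'X' → FULL
col 3: top cell = 'O' → FULL
col 4: top cell = '.' → open

Answer: 1,4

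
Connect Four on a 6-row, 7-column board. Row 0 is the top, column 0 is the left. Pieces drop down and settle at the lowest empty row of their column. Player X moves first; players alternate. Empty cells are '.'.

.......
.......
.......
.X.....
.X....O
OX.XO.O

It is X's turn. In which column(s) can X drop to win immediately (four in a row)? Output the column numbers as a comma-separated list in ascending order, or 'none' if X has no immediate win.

col 0: drop X → no win
col 1: drop X → WIN!
col 2: drop X → no win
col 3: drop X → no win
col 4: drop X → no win
col 5: drop X → no win
col 6: drop X → no win

Answer: 1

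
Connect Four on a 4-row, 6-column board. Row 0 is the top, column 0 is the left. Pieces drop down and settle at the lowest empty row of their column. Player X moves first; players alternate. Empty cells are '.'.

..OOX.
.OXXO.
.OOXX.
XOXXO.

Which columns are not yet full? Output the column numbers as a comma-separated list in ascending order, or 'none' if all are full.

Answer: 0,1,5

Derivation:
col 0: top cell = '.' → open
col 1: top cell = '.' → open
col 2: top cell = 'O' → FULL
col 3: top cell = 'O' → FULL
col 4: top cell = 'X' → FULL
col 5: top cell = '.' → open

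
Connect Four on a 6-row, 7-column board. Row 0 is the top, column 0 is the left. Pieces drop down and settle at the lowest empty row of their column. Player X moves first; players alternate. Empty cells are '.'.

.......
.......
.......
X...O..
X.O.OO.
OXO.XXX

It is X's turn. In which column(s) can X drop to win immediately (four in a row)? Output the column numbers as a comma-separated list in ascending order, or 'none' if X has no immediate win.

Answer: 3

Derivation:
col 0: drop X → no win
col 1: drop X → no win
col 2: drop X → no win
col 3: drop X → WIN!
col 4: drop X → no win
col 5: drop X → no win
col 6: drop X → no win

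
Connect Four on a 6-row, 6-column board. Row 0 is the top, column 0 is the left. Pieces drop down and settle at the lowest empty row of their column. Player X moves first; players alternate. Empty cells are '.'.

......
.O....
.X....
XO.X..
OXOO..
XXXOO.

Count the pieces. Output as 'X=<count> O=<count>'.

X=7 O=7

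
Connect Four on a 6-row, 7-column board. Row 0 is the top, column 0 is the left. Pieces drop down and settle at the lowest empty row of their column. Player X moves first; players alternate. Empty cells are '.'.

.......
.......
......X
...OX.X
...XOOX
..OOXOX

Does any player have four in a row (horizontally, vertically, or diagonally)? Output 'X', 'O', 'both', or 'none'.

X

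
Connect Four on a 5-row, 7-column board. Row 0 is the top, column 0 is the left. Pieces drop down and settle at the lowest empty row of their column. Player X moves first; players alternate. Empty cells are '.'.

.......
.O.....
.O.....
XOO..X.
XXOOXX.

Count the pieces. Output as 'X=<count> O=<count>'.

X=6 O=6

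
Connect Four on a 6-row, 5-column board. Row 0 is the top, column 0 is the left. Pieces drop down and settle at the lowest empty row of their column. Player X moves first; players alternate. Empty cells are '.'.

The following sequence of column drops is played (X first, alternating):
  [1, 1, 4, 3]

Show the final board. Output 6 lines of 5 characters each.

Answer: .....
.....
.....
.....
.O...
.X.OX

Derivation:
Move 1: X drops in col 1, lands at row 5
Move 2: O drops in col 1, lands at row 4
Move 3: X drops in col 4, lands at row 5
Move 4: O drops in col 3, lands at row 5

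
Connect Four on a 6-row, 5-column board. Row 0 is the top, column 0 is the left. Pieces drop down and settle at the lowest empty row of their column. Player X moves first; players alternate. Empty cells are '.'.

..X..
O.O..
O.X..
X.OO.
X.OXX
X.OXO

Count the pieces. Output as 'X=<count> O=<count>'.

X=8 O=8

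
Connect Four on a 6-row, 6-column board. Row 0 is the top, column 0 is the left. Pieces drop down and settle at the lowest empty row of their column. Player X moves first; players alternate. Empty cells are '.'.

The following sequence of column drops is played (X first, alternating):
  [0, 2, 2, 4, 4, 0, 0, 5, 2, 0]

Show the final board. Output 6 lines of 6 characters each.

Answer: ......
......
O.....
X.X...
O.X.X.
X.O.OO

Derivation:
Move 1: X drops in col 0, lands at row 5
Move 2: O drops in col 2, lands at row 5
Move 3: X drops in col 2, lands at row 4
Move 4: O drops in col 4, lands at row 5
Move 5: X drops in col 4, lands at row 4
Move 6: O drops in col 0, lands at row 4
Move 7: X drops in col 0, lands at row 3
Move 8: O drops in col 5, lands at row 5
Move 9: X drops in col 2, lands at row 3
Move 10: O drops in col 0, lands at row 2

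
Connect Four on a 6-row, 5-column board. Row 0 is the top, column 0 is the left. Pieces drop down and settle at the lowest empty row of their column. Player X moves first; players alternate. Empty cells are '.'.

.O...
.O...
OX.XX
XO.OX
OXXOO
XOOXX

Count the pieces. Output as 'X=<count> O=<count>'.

X=10 O=10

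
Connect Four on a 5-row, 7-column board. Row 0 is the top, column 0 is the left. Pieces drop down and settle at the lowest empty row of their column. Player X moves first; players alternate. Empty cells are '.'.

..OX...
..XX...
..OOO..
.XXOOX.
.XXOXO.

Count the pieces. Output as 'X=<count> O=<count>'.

X=9 O=8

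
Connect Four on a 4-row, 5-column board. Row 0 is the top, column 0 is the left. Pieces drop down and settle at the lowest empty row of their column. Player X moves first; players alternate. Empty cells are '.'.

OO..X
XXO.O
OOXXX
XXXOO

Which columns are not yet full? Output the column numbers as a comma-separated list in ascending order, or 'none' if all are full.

Answer: 2,3

Derivation:
col 0: top cell = 'O' → FULL
col 1: top cell = 'O' → FULL
col 2: top cell = '.' → open
col 3: top cell = '.' → open
col 4: top cell = 'X' → FULL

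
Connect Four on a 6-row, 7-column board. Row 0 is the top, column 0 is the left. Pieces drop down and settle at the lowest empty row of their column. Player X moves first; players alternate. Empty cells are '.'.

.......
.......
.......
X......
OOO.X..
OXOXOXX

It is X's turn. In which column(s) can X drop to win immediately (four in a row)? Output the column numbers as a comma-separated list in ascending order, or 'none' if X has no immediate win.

col 0: drop X → no win
col 1: drop X → no win
col 2: drop X → no win
col 3: drop X → no win
col 4: drop X → no win
col 5: drop X → no win
col 6: drop X → no win

Answer: none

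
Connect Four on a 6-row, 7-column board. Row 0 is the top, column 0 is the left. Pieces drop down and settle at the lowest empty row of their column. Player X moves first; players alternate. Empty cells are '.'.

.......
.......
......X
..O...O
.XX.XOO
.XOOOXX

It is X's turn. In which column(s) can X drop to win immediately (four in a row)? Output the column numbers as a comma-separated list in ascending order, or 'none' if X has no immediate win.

col 0: drop X → no win
col 1: drop X → no win
col 2: drop X → no win
col 3: drop X → WIN!
col 4: drop X → no win
col 5: drop X → no win
col 6: drop X → no win

Answer: 3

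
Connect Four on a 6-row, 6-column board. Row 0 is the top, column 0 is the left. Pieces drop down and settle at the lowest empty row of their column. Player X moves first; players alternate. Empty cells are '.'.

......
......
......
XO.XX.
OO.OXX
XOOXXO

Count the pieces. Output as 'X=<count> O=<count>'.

X=8 O=7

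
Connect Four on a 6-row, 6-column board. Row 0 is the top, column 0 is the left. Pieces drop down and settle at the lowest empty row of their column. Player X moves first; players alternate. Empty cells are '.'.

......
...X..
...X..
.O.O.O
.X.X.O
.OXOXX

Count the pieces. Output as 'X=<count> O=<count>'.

X=7 O=6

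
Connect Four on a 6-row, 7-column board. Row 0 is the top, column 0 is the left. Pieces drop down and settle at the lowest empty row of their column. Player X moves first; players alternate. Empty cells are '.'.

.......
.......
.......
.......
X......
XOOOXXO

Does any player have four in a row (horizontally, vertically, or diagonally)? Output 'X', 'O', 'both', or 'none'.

none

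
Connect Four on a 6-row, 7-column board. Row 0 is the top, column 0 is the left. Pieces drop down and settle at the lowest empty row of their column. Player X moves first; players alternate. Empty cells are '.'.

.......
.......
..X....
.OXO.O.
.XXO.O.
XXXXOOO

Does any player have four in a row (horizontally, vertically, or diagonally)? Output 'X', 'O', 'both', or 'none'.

X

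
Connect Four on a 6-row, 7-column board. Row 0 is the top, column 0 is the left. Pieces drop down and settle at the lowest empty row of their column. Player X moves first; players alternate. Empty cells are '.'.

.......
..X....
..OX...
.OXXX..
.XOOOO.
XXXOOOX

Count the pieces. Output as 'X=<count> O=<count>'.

X=10 O=9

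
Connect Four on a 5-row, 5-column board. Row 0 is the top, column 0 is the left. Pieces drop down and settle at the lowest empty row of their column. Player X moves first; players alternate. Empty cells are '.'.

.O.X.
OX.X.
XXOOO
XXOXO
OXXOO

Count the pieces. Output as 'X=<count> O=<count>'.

X=10 O=10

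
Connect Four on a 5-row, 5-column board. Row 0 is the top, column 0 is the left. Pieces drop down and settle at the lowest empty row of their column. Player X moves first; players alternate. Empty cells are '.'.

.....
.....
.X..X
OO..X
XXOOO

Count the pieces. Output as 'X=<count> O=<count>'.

X=5 O=5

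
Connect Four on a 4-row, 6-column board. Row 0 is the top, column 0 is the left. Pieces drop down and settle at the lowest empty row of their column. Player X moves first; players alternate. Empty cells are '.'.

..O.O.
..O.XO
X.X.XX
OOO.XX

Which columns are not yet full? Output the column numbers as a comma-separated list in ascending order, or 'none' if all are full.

Answer: 0,1,3,5

Derivation:
col 0: top cell = '.' → open
col 1: top cell = '.' → open
col 2: top cell = 'O' → FULL
col 3: top cell = '.' → open
col 4: top cell = 'O' → FULL
col 5: top cell = '.' → open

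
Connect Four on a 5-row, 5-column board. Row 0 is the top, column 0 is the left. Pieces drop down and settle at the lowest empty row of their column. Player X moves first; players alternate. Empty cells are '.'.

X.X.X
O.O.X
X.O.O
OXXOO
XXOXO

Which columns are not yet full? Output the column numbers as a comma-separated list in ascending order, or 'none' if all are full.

col 0: top cell = 'X' → FULL
col 1: top cell = '.' → open
col 2: top cell = 'X' → FULL
col 3: top cell = '.' → open
col 4: top cell = 'X' → FULL

Answer: 1,3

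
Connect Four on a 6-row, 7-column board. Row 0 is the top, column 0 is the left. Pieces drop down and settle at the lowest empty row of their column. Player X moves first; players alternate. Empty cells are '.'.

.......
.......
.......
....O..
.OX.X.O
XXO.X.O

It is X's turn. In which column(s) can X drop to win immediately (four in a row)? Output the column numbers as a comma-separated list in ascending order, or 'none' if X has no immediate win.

col 0: drop X → no win
col 1: drop X → no win
col 2: drop X → no win
col 3: drop X → no win
col 4: drop X → no win
col 5: drop X → no win
col 6: drop X → no win

Answer: none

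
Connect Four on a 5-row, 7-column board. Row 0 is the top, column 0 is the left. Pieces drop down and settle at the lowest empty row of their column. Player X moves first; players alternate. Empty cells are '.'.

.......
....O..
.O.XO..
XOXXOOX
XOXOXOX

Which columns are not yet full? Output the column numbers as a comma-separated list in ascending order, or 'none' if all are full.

col 0: top cell = '.' → open
col 1: top cell = '.' → open
col 2: top cell = '.' → open
col 3: top cell = '.' → open
col 4: top cell = '.' → open
col 5: top cell = '.' → open
col 6: top cell = '.' → open

Answer: 0,1,2,3,4,5,6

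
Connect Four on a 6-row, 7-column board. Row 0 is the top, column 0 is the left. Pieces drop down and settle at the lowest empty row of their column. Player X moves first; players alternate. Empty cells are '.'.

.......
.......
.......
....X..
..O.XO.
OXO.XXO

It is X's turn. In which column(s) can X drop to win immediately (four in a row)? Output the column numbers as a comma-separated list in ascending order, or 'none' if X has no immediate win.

col 0: drop X → no win
col 1: drop X → no win
col 2: drop X → no win
col 3: drop X → no win
col 4: drop X → WIN!
col 5: drop X → no win
col 6: drop X → no win

Answer: 4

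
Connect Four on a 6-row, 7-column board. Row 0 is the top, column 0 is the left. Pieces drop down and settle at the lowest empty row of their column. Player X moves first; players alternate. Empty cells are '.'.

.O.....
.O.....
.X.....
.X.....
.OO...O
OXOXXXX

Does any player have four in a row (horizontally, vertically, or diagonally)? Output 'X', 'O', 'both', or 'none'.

X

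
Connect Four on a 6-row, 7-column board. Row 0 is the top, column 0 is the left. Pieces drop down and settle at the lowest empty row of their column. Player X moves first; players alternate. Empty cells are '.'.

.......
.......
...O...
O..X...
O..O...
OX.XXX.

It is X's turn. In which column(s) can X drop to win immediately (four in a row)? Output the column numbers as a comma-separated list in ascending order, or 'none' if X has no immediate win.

col 0: drop X → no win
col 1: drop X → no win
col 2: drop X → WIN!
col 3: drop X → no win
col 4: drop X → no win
col 5: drop X → no win
col 6: drop X → WIN!

Answer: 2,6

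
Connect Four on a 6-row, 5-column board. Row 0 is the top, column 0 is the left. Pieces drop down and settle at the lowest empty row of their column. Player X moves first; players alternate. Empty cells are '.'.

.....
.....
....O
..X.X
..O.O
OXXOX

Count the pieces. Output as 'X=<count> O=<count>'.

X=5 O=5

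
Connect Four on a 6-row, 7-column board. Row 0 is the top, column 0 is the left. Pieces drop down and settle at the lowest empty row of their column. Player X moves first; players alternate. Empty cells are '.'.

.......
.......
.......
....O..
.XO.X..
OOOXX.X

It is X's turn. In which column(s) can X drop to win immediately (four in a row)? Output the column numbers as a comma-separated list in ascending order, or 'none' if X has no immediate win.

col 0: drop X → no win
col 1: drop X → no win
col 2: drop X → no win
col 3: drop X → no win
col 4: drop X → no win
col 5: drop X → WIN!
col 6: drop X → no win

Answer: 5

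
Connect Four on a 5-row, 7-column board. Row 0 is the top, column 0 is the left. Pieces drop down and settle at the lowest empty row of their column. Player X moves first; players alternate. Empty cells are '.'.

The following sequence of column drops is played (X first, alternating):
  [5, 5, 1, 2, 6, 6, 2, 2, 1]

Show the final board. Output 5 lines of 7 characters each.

Move 1: X drops in col 5, lands at row 4
Move 2: O drops in col 5, lands at row 3
Move 3: X drops in col 1, lands at row 4
Move 4: O drops in col 2, lands at row 4
Move 5: X drops in col 6, lands at row 4
Move 6: O drops in col 6, lands at row 3
Move 7: X drops in col 2, lands at row 3
Move 8: O drops in col 2, lands at row 2
Move 9: X drops in col 1, lands at row 3

Answer: .......
.......
..O....
.XX..OO
.XO..XX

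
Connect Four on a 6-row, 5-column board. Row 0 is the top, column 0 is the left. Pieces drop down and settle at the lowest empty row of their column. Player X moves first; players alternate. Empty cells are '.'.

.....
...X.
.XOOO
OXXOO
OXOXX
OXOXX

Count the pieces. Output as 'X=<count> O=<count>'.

X=10 O=10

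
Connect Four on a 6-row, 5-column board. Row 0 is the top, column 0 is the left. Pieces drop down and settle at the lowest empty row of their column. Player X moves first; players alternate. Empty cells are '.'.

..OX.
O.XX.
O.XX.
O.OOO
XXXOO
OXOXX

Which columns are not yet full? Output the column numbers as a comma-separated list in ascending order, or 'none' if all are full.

Answer: 0,1,4

Derivation:
col 0: top cell = '.' → open
col 1: top cell = '.' → open
col 2: top cell = 'O' → FULL
col 3: top cell = 'X' → FULL
col 4: top cell = '.' → open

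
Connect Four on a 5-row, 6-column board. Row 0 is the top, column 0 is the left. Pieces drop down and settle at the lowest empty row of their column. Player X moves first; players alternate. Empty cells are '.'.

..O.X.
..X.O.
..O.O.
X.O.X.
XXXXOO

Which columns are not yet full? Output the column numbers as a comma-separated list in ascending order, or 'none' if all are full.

Answer: 0,1,3,5

Derivation:
col 0: top cell = '.' → open
col 1: top cell = '.' → open
col 2: top cell = 'O' → FULL
col 3: top cell = '.' → open
col 4: top cell = 'X' → FULL
col 5: top cell = '.' → open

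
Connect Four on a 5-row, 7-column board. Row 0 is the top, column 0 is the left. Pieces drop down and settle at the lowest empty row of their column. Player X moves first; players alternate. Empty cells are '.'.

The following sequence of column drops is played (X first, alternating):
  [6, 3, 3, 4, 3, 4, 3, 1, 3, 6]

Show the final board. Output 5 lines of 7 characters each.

Move 1: X drops in col 6, lands at row 4
Move 2: O drops in col 3, lands at row 4
Move 3: X drops in col 3, lands at row 3
Move 4: O drops in col 4, lands at row 4
Move 5: X drops in col 3, lands at row 2
Move 6: O drops in col 4, lands at row 3
Move 7: X drops in col 3, lands at row 1
Move 8: O drops in col 1, lands at row 4
Move 9: X drops in col 3, lands at row 0
Move 10: O drops in col 6, lands at row 3

Answer: ...X...
...X...
...X...
...XO.O
.O.OO.X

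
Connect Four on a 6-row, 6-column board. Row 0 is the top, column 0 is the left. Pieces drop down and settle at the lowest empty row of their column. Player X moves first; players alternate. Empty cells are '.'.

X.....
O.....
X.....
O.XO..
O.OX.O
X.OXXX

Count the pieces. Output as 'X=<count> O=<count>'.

X=8 O=7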